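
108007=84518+23489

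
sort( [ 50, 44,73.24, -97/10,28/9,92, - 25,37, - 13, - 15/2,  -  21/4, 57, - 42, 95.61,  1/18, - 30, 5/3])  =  [ - 42, - 30,-25, - 13 , - 97/10,- 15/2, - 21/4,  1/18, 5/3, 28/9,37,44,50,57,73.24,92,95.61]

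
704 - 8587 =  - 7883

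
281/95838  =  281/95838 = 0.00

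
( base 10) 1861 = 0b11101000101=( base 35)1I6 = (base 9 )2487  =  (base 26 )2jf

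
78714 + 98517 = 177231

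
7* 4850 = 33950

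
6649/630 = 6649/630 = 10.55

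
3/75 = 1/25 = 0.04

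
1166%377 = 35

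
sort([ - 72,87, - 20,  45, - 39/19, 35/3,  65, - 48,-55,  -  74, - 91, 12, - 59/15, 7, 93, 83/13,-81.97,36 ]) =[ - 91,-81.97, - 74, - 72, - 55, - 48, - 20,  -  59/15, - 39/19, 83/13,7,35/3,12, 36,45,65,87,93]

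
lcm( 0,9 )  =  0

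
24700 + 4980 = 29680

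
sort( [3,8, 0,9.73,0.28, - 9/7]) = [ - 9/7,0,0.28,3,8 , 9.73]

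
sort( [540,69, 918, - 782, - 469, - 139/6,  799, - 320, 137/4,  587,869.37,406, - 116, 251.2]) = [ - 782,-469 , - 320, - 116, - 139/6,137/4, 69, 251.2,406,  540, 587, 799,869.37, 918]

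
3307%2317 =990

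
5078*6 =30468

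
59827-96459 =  - 36632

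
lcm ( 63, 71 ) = 4473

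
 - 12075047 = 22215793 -34290840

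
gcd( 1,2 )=1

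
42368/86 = 492+ 28/43 = 492.65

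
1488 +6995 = 8483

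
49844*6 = 299064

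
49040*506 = 24814240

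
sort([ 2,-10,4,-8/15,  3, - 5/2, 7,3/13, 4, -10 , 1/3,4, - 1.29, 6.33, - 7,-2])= [ - 10, - 10, - 7, - 5/2,-2,-1.29, - 8/15, 3/13,  1/3 , 2, 3,4,  4, 4, 6.33,7]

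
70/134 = 35/67 = 0.52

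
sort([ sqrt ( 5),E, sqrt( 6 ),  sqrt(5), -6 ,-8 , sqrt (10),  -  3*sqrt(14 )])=[ - 3*sqrt( 14), - 8, - 6, sqrt( 5 ), sqrt( 5),sqrt (6),E,sqrt(10)] 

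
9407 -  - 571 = 9978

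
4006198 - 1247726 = 2758472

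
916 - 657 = 259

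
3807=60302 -56495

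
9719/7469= 9719/7469 = 1.30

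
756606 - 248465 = 508141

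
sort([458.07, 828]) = [458.07, 828]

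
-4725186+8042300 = 3317114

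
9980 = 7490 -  - 2490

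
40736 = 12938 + 27798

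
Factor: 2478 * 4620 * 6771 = 77516845560 = 2^3 * 3^3 * 5^1 * 7^2*11^1*37^1 * 59^1 * 61^1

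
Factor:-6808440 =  - 2^3*3^1*5^1*56737^1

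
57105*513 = 29294865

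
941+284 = 1225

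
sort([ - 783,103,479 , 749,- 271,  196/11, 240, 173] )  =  [ - 783, - 271,196/11, 103, 173,240 , 479, 749 ]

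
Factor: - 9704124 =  - 2^2*3^4* 61^1*491^1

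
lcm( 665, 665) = 665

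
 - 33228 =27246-60474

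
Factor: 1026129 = 3^1*13^1*83^1*317^1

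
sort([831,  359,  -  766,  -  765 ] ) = [ - 766,- 765, 359, 831]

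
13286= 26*511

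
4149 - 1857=2292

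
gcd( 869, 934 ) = 1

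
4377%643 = 519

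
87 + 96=183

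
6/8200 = 3/4100=0.00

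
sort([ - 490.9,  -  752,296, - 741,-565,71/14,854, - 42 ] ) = [-752, - 741, - 565, - 490.9, - 42,71/14,296 , 854] 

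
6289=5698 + 591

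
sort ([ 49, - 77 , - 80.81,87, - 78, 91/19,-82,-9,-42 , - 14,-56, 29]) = [-82, - 80.81, - 78, - 77, - 56,-42, - 14, - 9,91/19,29, 49, 87]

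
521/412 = 1 +109/412 =1.26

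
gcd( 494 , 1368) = 38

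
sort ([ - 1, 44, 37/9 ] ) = [ - 1, 37/9, 44]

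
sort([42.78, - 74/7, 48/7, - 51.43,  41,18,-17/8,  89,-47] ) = [ - 51.43, - 47, - 74/7, - 17/8,48/7,18,41,42.78, 89]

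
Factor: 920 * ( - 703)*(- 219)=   2^3*3^1*5^1*19^1*23^1*37^1*73^1 = 141640440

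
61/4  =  15 +1/4  =  15.25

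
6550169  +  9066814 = 15616983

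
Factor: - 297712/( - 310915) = 2^4*5^( -1)*11^ ( - 1)*23^1*809^1 * 5653^( -1)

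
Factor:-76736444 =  - 2^2*4363^1 * 4397^1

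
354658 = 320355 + 34303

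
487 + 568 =1055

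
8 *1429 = 11432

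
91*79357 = 7221487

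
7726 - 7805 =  - 79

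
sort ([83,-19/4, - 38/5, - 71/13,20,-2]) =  [-38/5, - 71/13,-19/4 , - 2, 20, 83]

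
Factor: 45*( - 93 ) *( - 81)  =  3^7*5^1*31^1 = 338985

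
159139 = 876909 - 717770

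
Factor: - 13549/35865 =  - 17/45 = - 3^( - 2) * 5^ ( - 1)*17^1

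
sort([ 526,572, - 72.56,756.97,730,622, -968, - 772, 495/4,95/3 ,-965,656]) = [  -  968, - 965, - 772,-72.56,95/3,495/4,  526,572, 622 , 656, 730, 756.97]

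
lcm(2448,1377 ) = 22032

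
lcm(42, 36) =252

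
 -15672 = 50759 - 66431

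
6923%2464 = 1995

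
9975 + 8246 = 18221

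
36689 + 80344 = 117033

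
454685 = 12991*35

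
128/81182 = 64/40591 = 0.00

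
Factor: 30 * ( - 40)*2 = -2400 = - 2^5*3^1*5^2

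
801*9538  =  7639938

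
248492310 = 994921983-746429673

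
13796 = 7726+6070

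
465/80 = 93/16 = 5.81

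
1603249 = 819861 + 783388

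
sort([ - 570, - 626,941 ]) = [ - 626, - 570,  941 ] 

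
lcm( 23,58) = 1334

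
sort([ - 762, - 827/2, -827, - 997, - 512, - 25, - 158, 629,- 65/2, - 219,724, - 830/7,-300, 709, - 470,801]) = [ - 997, - 827,-762, - 512 , - 470,-827/2, - 300, - 219, - 158, - 830/7,-65/2 , - 25,629, 709,724, 801 ]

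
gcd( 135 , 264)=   3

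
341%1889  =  341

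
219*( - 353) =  - 77307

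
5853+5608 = 11461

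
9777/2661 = 3+598/887=   3.67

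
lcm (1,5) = 5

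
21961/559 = 39 + 160/559 = 39.29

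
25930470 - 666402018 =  - 640471548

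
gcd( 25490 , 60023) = 1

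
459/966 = 153/322= 0.48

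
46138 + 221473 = 267611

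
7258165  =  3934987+3323178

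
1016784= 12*84732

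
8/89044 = 2/22261 = 0.00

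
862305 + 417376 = 1279681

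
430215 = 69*6235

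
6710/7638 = 3355/3819 = 0.88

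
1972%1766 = 206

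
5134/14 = 366 + 5/7 = 366.71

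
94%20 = 14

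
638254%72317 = 59718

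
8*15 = 120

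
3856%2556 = 1300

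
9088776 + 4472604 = 13561380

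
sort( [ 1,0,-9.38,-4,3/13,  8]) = [ - 9.38, -4 , 0, 3/13,1,8 ] 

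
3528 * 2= 7056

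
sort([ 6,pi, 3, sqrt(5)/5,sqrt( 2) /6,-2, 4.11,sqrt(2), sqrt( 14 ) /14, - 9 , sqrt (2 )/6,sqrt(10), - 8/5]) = [ - 9,-2, -8/5,sqrt( 2 )/6,sqrt(  2)/6, sqrt (14 ) /14,sqrt( 5 ) /5, sqrt( 2),3, pi, sqrt( 10 ),4.11, 6]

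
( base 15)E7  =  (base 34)6d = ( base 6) 1001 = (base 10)217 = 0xD9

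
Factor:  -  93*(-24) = 2232 = 2^3*3^2*31^1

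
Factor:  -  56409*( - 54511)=3074910999 = 3^1 * 19^2*151^1*18803^1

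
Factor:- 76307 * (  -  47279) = 7^1*11^1*991^1*47279^1 = 3607718653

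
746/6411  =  746/6411 = 0.12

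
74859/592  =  74859/592= 126.45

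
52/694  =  26/347 = 0.07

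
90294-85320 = 4974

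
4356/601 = 7+149/601 = 7.25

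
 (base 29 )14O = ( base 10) 981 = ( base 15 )456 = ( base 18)309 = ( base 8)1725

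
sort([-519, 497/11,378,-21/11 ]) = [ - 519, - 21/11,497/11, 378] 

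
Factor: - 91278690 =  - 2^1*3^1 * 5^1*257^1*11839^1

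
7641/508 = 15 + 21/508 = 15.04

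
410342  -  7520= 402822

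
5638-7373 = -1735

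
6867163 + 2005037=8872200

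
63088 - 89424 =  - 26336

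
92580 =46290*2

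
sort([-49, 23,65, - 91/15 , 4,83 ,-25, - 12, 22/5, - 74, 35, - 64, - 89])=[ - 89,  -  74, - 64, - 49, - 25, - 12, - 91/15,4,22/5,23,35,65,83]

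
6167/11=560 + 7/11 = 560.64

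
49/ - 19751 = -49/19751 = - 0.00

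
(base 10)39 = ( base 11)36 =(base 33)16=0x27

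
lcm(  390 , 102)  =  6630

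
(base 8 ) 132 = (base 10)90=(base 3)10100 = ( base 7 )156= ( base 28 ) 36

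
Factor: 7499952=2^4*3^6*643^1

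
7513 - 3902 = 3611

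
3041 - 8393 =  - 5352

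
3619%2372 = 1247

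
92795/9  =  92795/9 = 10310.56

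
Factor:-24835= - 5^1*4967^1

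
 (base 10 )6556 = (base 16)199c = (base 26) 9i4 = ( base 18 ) 1244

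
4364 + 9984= 14348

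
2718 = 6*453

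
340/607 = 340/607 = 0.56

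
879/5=879/5 = 175.80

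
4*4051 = 16204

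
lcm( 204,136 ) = 408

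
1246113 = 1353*921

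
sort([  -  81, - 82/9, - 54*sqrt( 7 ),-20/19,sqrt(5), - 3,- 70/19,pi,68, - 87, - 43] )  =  [  -  54 * sqrt(7 ),  -  87,-81, - 43, - 82/9, - 70/19, - 3,  -  20/19, sqrt ( 5), pi, 68 ]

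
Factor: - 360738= - 2^1*3^2*7^2*409^1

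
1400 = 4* 350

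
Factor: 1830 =2^1*3^1*5^1*61^1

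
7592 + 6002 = 13594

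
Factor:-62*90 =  - 5580 = - 2^2*3^2*5^1*31^1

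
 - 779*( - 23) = 17917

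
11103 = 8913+2190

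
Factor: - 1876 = - 2^2*7^1*67^1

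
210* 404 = 84840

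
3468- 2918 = 550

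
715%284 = 147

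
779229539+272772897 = 1052002436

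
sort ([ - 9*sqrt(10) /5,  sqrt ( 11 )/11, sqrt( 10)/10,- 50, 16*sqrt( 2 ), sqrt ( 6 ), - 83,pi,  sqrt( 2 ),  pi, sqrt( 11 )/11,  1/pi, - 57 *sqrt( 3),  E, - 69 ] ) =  [ - 57*sqrt( 3),-83 , - 69, - 50, - 9*sqrt( 10 ) /5, sqrt(11)/11, sqrt(  11 ) /11,sqrt( 10 )/10, 1/pi,  sqrt( 2),sqrt( 6), E, pi,pi, 16*sqrt(2) ] 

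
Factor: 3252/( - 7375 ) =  - 2^2*3^1*5^( - 3)*59^(-1)*271^1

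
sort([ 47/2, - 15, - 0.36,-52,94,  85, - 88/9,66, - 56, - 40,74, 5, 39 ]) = [ - 56, - 52, - 40 , - 15, - 88/9, - 0.36, 5,47/2,39, 66, 74, 85, 94]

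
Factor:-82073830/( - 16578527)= 2^1*5^1*7^(  -  1)*2368361^( - 1 )*8207383^1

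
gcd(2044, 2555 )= 511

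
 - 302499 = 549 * ( - 551)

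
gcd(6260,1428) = 4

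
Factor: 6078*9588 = 58275864  =  2^3 * 3^2 * 17^1*47^1 * 1013^1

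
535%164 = 43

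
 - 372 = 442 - 814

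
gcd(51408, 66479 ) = 7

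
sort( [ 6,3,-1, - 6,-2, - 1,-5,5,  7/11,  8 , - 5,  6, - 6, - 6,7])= [ - 6,  -  6, - 6,-5,-5  , - 2, - 1, - 1 , 7/11, 3,  5, 6,6,  7,  8]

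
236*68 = 16048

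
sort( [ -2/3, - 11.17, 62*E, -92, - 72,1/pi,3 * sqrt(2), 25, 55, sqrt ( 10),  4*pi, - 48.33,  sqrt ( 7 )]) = [ - 92, - 72 ,-48.33, - 11.17, - 2/3,1/pi, sqrt( 7 ), sqrt( 10), 3*sqrt( 2),  4*pi, 25,55,  62*E]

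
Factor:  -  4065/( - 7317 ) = 3^( - 2 )*5^1 = 5/9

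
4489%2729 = 1760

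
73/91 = 73/91 = 0.80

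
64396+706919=771315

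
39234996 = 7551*5196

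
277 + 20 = 297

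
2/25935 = 2/25935 = 0.00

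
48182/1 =48182 = 48182.00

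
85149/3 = 28383 = 28383.00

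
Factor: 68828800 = 2^7 * 5^2*137^1*157^1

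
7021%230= 121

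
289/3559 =289/3559  =  0.08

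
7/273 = 1/39 = 0.03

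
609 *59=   35931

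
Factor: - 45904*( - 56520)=2594494080=2^7*3^2*5^1*19^1*151^1*157^1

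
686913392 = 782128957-95215565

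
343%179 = 164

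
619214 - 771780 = -152566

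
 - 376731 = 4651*( - 81 )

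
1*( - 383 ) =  - 383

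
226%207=19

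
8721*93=811053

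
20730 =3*6910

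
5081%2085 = 911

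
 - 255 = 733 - 988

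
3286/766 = 1643/383 = 4.29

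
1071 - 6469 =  - 5398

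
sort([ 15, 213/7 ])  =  [ 15, 213/7 ] 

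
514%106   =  90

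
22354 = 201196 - 178842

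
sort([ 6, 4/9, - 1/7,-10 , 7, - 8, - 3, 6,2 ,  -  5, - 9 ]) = [ - 10, -9,-8,-5, - 3, -1/7,4/9, 2  ,  6, 6, 7] 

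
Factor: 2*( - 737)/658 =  - 7^( - 1)*11^1*47^( - 1) * 67^1 = - 737/329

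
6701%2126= 323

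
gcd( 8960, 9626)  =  2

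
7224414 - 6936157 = 288257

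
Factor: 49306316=2^2 *83^1*148513^1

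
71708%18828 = 15224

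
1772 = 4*443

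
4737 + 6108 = 10845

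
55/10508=55/10508 = 0.01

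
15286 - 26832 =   -  11546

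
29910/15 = 1994 = 1994.00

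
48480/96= 505  =  505.00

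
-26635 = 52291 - 78926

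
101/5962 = 101/5962= 0.02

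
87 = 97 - 10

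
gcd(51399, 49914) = 9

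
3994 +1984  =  5978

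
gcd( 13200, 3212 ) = 44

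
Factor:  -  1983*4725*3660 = - 2^2*3^5*5^3 * 7^1*61^1*661^1 = - 34293010500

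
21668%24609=21668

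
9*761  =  6849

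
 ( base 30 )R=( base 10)27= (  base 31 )r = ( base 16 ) 1b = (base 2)11011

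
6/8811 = 2/2937 = 0.00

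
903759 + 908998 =1812757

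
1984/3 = 661 + 1/3= 661.33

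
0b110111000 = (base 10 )440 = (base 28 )FK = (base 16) 1B8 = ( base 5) 3230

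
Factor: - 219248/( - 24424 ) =2^1*43^ ( - 1 )*193^1 = 386/43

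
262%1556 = 262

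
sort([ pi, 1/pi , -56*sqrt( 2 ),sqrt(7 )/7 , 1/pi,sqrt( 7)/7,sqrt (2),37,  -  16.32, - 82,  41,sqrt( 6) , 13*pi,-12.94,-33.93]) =[ - 82 ,-56*sqrt(2),  -  33.93,- 16.32, - 12.94,  1/pi,1/pi,sqrt( 7) /7, sqrt( 7)/7 , sqrt ( 2) , sqrt(6),pi,37 , 13*pi, 41]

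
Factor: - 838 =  - 2^1*419^1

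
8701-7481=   1220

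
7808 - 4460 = 3348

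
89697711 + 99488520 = 189186231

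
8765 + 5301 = 14066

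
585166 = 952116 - 366950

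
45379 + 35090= 80469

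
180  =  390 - 210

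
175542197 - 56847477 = 118694720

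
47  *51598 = 2425106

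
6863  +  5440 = 12303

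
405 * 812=328860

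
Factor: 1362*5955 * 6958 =2^2*3^2*5^1*7^2 * 71^1*227^1*397^1 =56434320180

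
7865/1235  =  6 + 7/19 = 6.37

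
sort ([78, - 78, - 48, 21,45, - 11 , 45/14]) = [ - 78, - 48, - 11, 45/14 , 21, 45 , 78]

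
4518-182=4336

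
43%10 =3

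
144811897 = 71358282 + 73453615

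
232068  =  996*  233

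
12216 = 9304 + 2912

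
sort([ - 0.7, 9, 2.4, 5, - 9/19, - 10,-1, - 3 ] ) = [-10, - 3 , - 1, - 0.7, - 9/19, 2.4, 5,9 ] 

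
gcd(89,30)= 1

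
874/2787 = 874/2787 = 0.31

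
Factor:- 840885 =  - 3^1*5^1 * 61^1*919^1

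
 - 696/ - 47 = 696/47= 14.81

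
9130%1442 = 478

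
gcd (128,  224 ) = 32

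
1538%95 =18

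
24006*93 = 2232558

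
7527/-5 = -1506 + 3/5 = -1505.40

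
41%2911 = 41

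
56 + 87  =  143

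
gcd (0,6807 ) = 6807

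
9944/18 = 4972/9 = 552.44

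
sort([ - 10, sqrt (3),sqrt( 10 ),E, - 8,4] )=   [ - 10,- 8,sqrt( 3),  E,sqrt( 10 ), 4]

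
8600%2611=767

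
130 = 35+95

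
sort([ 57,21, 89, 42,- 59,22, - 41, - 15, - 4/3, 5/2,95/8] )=[ - 59, - 41, - 15, - 4/3,5/2, 95/8, 21, 22,  42, 57, 89 ] 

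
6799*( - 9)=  - 61191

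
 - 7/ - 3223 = 7/3223 = 0.00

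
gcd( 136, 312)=8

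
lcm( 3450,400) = 27600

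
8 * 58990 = 471920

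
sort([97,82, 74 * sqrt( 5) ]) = [ 82,  97,74*sqrt( 5 ) ] 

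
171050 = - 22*(  -  7775)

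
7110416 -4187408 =2923008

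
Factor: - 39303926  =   - 2^1*1201^1*16363^1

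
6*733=4398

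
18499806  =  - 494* ( - 37449) 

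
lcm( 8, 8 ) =8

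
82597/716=82597/716  =  115.36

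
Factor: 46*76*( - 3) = -2^3*3^1*19^1 * 23^1 = - 10488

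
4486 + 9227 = 13713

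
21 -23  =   - 2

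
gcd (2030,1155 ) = 35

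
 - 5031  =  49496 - 54527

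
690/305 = 138/61  =  2.26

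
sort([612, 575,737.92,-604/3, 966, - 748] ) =[-748, - 604/3,575,612,737.92, 966 ]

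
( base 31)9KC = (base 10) 9281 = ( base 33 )8h8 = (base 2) 10010001000001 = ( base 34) 80x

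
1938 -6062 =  - 4124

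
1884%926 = 32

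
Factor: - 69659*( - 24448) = 2^7*41^1 * 191^1*1699^1 = 1703023232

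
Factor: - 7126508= - 2^2 * 61^1*29207^1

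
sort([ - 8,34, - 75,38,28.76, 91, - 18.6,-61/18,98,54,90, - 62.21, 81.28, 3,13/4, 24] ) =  [ - 75, - 62.21 , - 18.6, - 8, -61/18, 3,13/4,24, 28.76 , 34,38,54,81.28,90 , 91,98]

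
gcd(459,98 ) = 1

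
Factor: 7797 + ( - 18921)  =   - 2^2*3^3*103^1  =  - 11124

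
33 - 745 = -712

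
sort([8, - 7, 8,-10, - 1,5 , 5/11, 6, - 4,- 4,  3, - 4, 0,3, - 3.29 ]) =[ - 10 , - 7,-4, - 4, - 4, - 3.29, - 1, 0, 5/11, 3, 3, 5,  6, 8 , 8]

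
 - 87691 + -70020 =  - 157711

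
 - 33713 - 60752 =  - 94465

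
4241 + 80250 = 84491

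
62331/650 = 95+581/650= 95.89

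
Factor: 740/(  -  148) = - 5^1 = - 5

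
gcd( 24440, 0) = 24440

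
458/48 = 229/24 = 9.54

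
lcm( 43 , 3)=129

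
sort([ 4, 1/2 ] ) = [1/2, 4 ] 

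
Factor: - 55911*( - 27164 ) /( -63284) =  - 3^1*13^(-1)*1217^( - 1 ) * 6791^1*18637^1 = - 379691601/15821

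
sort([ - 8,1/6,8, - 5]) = [ - 8, - 5,  1/6,8 ] 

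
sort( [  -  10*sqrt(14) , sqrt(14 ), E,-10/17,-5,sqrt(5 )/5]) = [-10*sqrt( 14 ), - 5,-10/17,sqrt( 5 ) /5 , E,sqrt ( 14)]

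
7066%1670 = 386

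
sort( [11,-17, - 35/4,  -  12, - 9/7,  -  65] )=[ - 65,  -  17, - 12, - 35/4, - 9/7,11 ]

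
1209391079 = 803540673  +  405850406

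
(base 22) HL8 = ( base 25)dmn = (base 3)102221011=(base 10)8698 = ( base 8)20772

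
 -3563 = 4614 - 8177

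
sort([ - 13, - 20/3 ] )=[ - 13, - 20/3]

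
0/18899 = 0 = 0.00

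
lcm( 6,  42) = 42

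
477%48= 45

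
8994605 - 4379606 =4614999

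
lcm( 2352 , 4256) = 89376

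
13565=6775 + 6790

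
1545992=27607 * 56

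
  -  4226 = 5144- 9370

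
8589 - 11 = 8578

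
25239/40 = 630+39/40 =630.98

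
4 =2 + 2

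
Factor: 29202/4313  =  2^1 * 3^1*19^( - 1)*31^1*157^1*227^( - 1) 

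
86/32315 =86/32315  =  0.00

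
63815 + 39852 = 103667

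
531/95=5 + 56/95 = 5.59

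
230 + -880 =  - 650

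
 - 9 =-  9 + 0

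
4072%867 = 604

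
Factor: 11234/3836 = 41/14 = 2^( - 1 )*7^( - 1 )*41^1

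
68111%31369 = 5373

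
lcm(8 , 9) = 72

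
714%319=76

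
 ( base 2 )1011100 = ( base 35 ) 2m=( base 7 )161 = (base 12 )78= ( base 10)92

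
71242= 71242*1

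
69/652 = 69/652 = 0.11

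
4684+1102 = 5786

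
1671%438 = 357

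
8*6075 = 48600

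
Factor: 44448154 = 2^1*43^1*516839^1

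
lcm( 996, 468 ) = 38844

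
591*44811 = 26483301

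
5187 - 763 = 4424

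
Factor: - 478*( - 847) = 2^1*7^1* 11^2*239^1 = 404866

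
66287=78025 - 11738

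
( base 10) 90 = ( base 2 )1011010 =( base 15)60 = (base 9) 110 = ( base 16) 5A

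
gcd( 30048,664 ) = 8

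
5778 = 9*642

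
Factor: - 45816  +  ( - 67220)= - 2^2*7^1*11^1*367^1 = - 113036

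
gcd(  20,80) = 20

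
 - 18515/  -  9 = 2057 + 2/9  =  2057.22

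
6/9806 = 3/4903 = 0.00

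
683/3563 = 683/3563 = 0.19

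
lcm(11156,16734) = 33468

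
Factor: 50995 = 5^1*7^1*31^1*47^1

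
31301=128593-97292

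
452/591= 452/591 =0.76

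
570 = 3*190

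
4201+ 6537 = 10738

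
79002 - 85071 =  - 6069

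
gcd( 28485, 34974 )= 9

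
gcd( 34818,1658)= 1658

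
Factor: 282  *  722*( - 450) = - 2^3*3^3*5^2*19^2*47^1 =- 91621800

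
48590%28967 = 19623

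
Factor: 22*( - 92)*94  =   - 2^4*11^1*23^1 * 47^1  =  -  190256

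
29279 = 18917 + 10362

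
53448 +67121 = 120569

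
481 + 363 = 844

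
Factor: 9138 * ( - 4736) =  - 43277568 =- 2^8*3^1  *  37^1*1523^1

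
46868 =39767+7101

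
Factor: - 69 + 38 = -31^1 = - 31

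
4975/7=4975/7= 710.71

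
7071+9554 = 16625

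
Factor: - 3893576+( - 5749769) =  - 5^1*1021^1*1889^1 = -9643345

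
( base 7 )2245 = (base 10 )817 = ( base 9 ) 1107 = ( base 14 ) 425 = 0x331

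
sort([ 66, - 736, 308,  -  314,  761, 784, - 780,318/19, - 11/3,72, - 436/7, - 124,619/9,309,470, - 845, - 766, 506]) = [ - 845, - 780,-766, - 736,-314, - 124, - 436/7, - 11/3, 318/19, 66 , 619/9, 72, 308, 309,  470, 506,761, 784] 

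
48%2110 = 48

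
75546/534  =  12591/89 = 141.47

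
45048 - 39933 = 5115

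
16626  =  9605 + 7021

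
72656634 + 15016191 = 87672825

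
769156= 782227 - 13071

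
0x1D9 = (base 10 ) 473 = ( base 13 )2A5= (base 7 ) 1244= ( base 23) KD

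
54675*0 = 0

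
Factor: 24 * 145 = 2^3*3^1*5^1*29^1 = 3480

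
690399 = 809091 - 118692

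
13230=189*70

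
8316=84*99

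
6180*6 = 37080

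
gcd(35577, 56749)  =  67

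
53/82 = 53/82 = 0.65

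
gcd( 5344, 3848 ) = 8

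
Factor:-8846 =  -2^1*4423^1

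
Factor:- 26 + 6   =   - 2^2*5^1  =  - 20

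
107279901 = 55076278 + 52203623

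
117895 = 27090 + 90805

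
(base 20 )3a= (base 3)2121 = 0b1000110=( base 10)70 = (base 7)130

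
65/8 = 65/8  =  8.12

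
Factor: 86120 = 2^3 * 5^1*2153^1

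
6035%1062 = 725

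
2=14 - 12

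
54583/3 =54583/3  =  18194.33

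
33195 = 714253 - 681058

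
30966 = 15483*2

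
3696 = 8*462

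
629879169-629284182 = 594987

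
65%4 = 1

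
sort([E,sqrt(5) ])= [ sqrt( 5 ),E ]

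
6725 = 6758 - 33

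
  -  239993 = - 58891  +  -181102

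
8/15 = 8/15 =0.53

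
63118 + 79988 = 143106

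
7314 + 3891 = 11205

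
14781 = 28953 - 14172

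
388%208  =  180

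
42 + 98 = 140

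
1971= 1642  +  329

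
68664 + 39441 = 108105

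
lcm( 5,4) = 20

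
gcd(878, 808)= 2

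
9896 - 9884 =12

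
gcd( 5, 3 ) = 1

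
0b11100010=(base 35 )6G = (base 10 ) 226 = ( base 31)79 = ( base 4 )3202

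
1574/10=787/5 = 157.40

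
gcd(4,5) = 1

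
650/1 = 650 = 650.00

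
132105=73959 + 58146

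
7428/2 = 3714 = 3714.00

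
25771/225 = 25771/225 = 114.54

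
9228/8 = 2307/2 = 1153.50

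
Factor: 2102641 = 661^1*3181^1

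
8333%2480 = 893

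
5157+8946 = 14103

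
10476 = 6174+4302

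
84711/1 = 84711 = 84711.00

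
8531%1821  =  1247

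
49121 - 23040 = 26081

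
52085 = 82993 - 30908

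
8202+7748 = 15950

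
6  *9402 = 56412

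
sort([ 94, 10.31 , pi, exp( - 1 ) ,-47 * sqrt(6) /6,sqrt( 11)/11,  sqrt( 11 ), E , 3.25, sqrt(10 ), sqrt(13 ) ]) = [-47*sqrt(6)/6, sqrt( 11) /11, exp( - 1), E, pi, sqrt(10 ), 3.25, sqrt(11), sqrt(13 ), 10.31,94 ]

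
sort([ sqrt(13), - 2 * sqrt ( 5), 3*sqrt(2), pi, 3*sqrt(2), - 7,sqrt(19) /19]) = [ - 7, - 2*sqrt( 5 ),  sqrt(19)/19, pi, sqrt(13), 3*sqrt( 2) , 3*sqrt( 2)]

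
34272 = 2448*14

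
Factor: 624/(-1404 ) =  - 2^2*3^( - 2 ) = - 4/9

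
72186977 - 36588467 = 35598510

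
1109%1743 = 1109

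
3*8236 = 24708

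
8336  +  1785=10121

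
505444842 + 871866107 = 1377310949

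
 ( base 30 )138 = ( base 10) 998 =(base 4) 33212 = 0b1111100110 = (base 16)3e6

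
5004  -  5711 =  - 707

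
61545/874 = 61545/874=70.42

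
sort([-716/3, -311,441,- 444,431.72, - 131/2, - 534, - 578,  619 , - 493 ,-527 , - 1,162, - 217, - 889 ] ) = [-889, - 578,  -  534 , - 527, - 493, - 444 , -311,-716/3, -217, - 131/2  , - 1 , 162 , 431.72 , 441 , 619 ] 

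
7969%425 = 319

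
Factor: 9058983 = 3^1*3019661^1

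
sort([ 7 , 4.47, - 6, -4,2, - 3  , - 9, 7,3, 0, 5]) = [ - 9, - 6, - 4,  -  3,0, 2, 3,  4.47, 5,  7,7 ]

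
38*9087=345306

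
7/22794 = 7/22794=0.00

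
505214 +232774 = 737988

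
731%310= 111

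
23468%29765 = 23468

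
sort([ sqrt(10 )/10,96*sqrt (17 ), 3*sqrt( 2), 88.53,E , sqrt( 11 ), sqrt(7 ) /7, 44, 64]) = [sqrt( 10 ) /10, sqrt( 7)/7, E,  sqrt(11 ), 3* sqrt( 2), 44,64,  88.53, 96*sqrt ( 17)]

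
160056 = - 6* ( - 26676)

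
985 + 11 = 996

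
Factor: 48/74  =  2^3*3^1*37^( - 1) = 24/37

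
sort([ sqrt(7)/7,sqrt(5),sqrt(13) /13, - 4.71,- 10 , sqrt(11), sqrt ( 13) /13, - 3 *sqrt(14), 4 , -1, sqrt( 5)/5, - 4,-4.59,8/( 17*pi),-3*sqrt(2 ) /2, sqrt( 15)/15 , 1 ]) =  [ -3*sqrt(14),-10, - 4.71, - 4.59, - 4, - 3*sqrt(2)/2,-1, 8/(17*pi), sqrt( 15)/15, sqrt(13)/13, sqrt(13 )/13,sqrt(7)/7, sqrt(5)/5, 1,sqrt(5),sqrt(11), 4]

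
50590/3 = 16863 + 1/3 = 16863.33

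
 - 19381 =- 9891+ - 9490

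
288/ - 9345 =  - 1 + 3019/3115 = - 0.03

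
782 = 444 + 338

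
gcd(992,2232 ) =248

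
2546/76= 67/2= 33.50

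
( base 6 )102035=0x2027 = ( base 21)IDK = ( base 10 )8231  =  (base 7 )32666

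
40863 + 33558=74421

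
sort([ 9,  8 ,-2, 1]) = [ - 2, 1, 8,9 ]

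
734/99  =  734/99 = 7.41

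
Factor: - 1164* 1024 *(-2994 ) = 2^13*3^2*97^1*499^1 = 3568656384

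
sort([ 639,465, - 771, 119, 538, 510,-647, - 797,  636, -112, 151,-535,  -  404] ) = [ - 797, - 771, - 647,-535, - 404, - 112, 119, 151, 465, 510, 538, 636, 639 ]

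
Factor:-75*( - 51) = 3825 = 3^2*5^2*17^1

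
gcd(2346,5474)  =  782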